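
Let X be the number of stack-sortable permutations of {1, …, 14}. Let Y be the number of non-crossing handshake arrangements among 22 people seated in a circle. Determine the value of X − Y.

2615654

Stack-sortable permutations are exactly the 231-avoiding ones, counted by C_n; here n = 14. So X = C_14 = 2674440.
With 22 = 2·11 people, non-crossing handshake pairings are non-crossing perfect matchings on a circle, counted by C_11. So Y = C_11 = 58786.
X − Y = 2674440 − 58786 = 2615654.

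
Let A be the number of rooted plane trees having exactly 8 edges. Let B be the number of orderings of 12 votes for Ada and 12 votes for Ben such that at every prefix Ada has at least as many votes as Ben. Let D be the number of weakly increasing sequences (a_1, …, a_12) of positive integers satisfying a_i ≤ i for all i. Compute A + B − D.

Rooted ordered trees with n edges are counted by C_n; here n = 8. So A = C_8 = 1430.
Reading a vote for the leader as '(' and for the other as ')' turns such a sequence into a balanced string of 12 pairs, so the count is C_12. So B = C_12 = 208012.
Such sub-staircase sequences of length n are counted by C_n; here n = 12. So D = C_12 = 208012.
A + B − D = 1430 + 208012 − 208012 = 1430.

1430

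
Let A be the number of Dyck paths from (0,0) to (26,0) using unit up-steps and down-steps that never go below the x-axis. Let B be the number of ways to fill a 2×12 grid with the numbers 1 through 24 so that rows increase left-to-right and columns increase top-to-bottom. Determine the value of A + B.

Paths of 13 up- and 13 down-steps that never dip below the axis are Dyck paths; their count is C_13. So A = C_13 = 742900.
By the hook-length formula (or a Dyck-path bijection), SYT of shape 2×12 number C_12. So B = C_12 = 208012.
A + B = 742900 + 208012 = 950912.

950912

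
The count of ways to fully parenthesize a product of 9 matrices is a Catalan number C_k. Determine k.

8

Ways to associate a product of 9 factors correspond to binary trees on 9 leaves, so the count is C_8.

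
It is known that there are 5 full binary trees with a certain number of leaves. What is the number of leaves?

Full binary trees with L leaves are counted by C_{L−1}. Since C_3 = 5, the index is 3.
So the index is 3, and the number of leaves is 3 + 1 = 4.

4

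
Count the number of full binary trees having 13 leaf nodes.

208012

Full binary trees with 13 leaves have 13−1 = 12 internal nodes, so there are C_12 of them.
C_12 = C(24,12)/13 = 2704156/13 = 208012.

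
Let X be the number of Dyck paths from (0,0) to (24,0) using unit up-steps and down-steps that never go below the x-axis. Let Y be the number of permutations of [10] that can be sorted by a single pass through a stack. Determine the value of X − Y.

Dyck paths of semilength n (length 2n) are counted by C_n; here n = 12. So X = C_12 = 208012.
By Knuth's characterisation, the stack-sortable permutations of length 10 are the 231-avoiders, numbering C_10. So Y = C_10 = 16796.
X − Y = 208012 − 16796 = 191216.

191216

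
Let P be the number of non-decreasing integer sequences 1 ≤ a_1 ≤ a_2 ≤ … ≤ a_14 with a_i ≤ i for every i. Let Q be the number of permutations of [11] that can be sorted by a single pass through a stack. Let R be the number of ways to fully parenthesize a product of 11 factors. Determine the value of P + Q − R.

2716430

Such sub-staircase sequences of length n are counted by C_n; here n = 14. So P = C_14 = 2674440.
Stack-sortable permutations are exactly the 231-avoiding ones, counted by C_n; here n = 11. So Q = C_11 = 58786.
Bracketing 11 factors into binary products is counted by C_{11−1} = C_10. So R = C_10 = 16796.
P + Q − R = 2674440 + 58786 − 16796 = 2716430.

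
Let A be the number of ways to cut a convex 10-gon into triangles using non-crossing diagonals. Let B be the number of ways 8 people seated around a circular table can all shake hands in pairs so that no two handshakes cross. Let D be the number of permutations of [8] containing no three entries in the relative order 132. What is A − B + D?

A convex 10-gon is triangulated into 8 triangles, and the number of such triangulations is the Catalan number C_{10−2} = C_8. So A = C_8 = 1430.
Non-crossing handshake pairings of 2n people are counted by C_n; 8 people gives n = 4. So B = C_4 = 14.
Permutations of [n] avoiding any single length-3 pattern are counted by C_n; here n = 8. So D = C_8 = 1430.
A − B + D = 1430 − 14 + 1430 = 2846.

2846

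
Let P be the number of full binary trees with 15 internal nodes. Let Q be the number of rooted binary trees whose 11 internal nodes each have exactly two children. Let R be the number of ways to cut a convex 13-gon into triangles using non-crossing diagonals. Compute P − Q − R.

Full binary trees with n internal nodes are counted by C_n; here n = 15. So P = C_15 = 9694845.
Full binary trees with n internal nodes are counted by C_n; here n = 11. So Q = C_11 = 58786.
The number of triangulations of a 13-gon is the Catalan number C_11 (index = sides − 2). So R = C_11 = 58786.
P − Q − R = 9694845 − 58786 − 58786 = 9577273.

9577273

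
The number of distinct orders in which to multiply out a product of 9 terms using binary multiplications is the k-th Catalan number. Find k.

8

Bracketing 9 factors into binary products is counted by C_{9−1} = C_8.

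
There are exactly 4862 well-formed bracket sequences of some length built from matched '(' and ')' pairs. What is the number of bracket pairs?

Balanced strings of n bracket-pairs are counted by C_n. Since C_9 = 4862, the index is 9.

9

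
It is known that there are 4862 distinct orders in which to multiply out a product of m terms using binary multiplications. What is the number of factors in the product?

10

Parenthesizations of m factors are counted by C_{m−1}. The Catalan number equal to 4862 is C_9.
So the index is 9, and the number of factors is 9 + 1 = 10.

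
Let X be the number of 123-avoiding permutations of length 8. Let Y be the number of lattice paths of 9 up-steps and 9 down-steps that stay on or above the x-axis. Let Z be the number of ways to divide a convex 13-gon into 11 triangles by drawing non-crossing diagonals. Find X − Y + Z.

55354

Permutations of [n] avoiding any single length-3 pattern are counted by C_n; here n = 8. So X = C_8 = 1430.
A Dyck path with 9 up-steps and 9 down-steps has semilength 9, so there are C_9 of them. So Y = C_9 = 4862.
A convex 13-gon is triangulated into 11 triangles, and the number of such triangulations is the Catalan number C_{13−2} = C_11. So Z = C_11 = 58786.
X − Y + Z = 1430 − 4862 + 58786 = 55354.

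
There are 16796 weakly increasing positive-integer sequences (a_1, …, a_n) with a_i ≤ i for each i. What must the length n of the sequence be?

10

Such sub-staircase sequences of length n are counted by C_n. Since C_10 = 16796, the index is 10.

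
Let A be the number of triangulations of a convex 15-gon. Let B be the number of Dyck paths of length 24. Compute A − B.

A convex 15-gon is triangulated into 13 triangles, and the number of such triangulations is the Catalan number C_{15−2} = C_13. So A = C_13 = 742900.
Paths of 12 up- and 12 down-steps that never dip below the axis are Dyck paths; their count is C_12. So B = C_12 = 208012.
A − B = 742900 − 208012 = 534888.

534888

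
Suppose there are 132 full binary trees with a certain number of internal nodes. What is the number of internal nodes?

6

Full binary trees with n internal nodes are counted by C_n; 132 = C_6.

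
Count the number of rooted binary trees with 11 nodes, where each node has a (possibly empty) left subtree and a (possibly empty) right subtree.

Rooted binary trees with 11 nodes (each child slot possibly empty) number C_11.
C_11 = 58786.

58786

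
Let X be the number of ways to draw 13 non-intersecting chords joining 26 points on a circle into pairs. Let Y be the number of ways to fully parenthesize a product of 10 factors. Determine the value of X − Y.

738038

Pairing 26 circle points by 13 non-crossing chords gives C_13 matchings. So X = C_13 = 742900.
Parenthesizations of m factors correspond to full binary trees with m leaves, counted by C_{m−1}; m = 10 gives C_9. So Y = C_9 = 4862.
X − Y = 742900 − 4862 = 738038.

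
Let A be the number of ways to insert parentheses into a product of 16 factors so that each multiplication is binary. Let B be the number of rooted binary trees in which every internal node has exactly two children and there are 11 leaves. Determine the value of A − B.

9678049

Ways to associate a product of 16 factors correspond to binary trees on 16 leaves, so the count is C_15. So A = C_15 = 9694845.
A full binary tree with L leaves has L−1 internal nodes and is counted by C_{L−1}; L = 11 gives C_10. So B = C_10 = 16796.
A − B = 9694845 − 16796 = 9678049.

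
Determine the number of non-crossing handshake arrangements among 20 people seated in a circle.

16796

With 20 = 2·10 people, non-crossing handshake pairings are non-crossing perfect matchings on a circle, counted by C_10.
C_10 = C(20,10)/11 = 184756/11 = 16796.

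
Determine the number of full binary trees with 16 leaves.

9694845

A full binary tree with L leaves has L−1 internal nodes and is counted by C_{L−1}; L = 16 gives C_15.
C_15 = C(30,15)/16 = 155117520/16 = 9694845.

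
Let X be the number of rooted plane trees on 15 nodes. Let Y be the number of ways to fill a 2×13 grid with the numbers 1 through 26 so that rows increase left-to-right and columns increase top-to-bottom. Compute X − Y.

1931540

Rooted ordered (plane) trees on m nodes have m−1 edges and are counted by C_{m−1}; m = 15 gives C_14. So X = C_14 = 2674440.
By the hook-length formula (or a Dyck-path bijection), SYT of shape 2×13 number C_13. So Y = C_13 = 742900.
X − Y = 2674440 − 742900 = 1931540.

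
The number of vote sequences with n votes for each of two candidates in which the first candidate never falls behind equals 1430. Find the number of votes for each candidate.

8

Such ballot sequences with n votes each are counted by C_n. Since C_8 = 1430, the index is 8.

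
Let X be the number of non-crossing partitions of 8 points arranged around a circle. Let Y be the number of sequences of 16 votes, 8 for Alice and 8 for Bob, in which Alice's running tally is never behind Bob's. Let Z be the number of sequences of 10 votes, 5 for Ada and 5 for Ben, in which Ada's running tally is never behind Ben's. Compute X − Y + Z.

The non-crossing partitions of [8] form a lattice of size C_8. So X = C_8 = 1430.
Ballot sequences with n votes each where one side never trails are Dyck words, counted by C_n; here n = 8. So Y = C_8 = 1430.
Ballot sequences with n votes each where one side never trails are Dyck words, counted by C_n; here n = 5. So Z = C_5 = 42.
X − Y + Z = 1430 − 1430 + 42 = 42.

42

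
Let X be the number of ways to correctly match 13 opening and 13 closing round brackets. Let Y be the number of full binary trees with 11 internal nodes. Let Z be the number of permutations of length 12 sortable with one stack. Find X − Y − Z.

476102

With 13 pairs the number of balanced bracket strings is the Catalan number C_13. So X = C_13 = 742900.
Full binary trees with n internal nodes are counted by C_n; here n = 11. So Y = C_11 = 58786.
By Knuth's characterisation, the stack-sortable permutations of length 12 are the 231-avoiders, numbering C_12. So Z = C_12 = 208012.
X − Y − Z = 742900 − 58786 − 208012 = 476102.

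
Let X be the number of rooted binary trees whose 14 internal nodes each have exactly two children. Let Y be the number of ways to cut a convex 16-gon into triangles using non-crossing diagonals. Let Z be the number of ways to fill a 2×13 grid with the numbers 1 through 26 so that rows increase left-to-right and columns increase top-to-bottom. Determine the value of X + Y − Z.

The number of full binary trees on 14 internal nodes is the Catalan number C_14. So X = C_14 = 2674440.
The number of triangulations of a 16-gon is the Catalan number C_14 (index = sides − 2). So Y = C_14 = 2674440.
By the hook-length formula (or a Dyck-path bijection), SYT of shape 2×13 number C_13. So Z = C_13 = 742900.
X + Y − Z = 2674440 + 2674440 − 742900 = 4605980.

4605980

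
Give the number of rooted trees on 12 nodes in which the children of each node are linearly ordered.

58786

Rooted ordered (plane) trees on m nodes have m−1 edges and are counted by C_{m−1}; m = 12 gives C_11.
C_11 = C(22,11)/12 = 705432/12 = 58786.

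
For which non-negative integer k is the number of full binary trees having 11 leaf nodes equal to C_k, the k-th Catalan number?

Full binary trees with 11 leaves have 11−1 = 10 internal nodes, so there are C_10 of them.

10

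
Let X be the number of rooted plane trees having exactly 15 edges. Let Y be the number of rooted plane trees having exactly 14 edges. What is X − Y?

7020405

A rooted plane tree with 15 edges has 16 nodes, and the count is C_15. So X = C_15 = 9694845.
Rooted ordered trees with n edges are counted by C_n; here n = 14. So Y = C_14 = 2674440.
X − Y = 9694845 − 2674440 = 7020405.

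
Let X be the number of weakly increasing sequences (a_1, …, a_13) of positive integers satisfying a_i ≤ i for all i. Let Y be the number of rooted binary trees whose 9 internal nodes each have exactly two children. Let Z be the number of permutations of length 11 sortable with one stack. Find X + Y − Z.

688976

Weakly increasing sequences with a_i ≤ i biject with Dyck paths of semilength 13, so there are C_13. So X = C_13 = 742900.
Full binary trees with n internal nodes are counted by C_n; here n = 9. So Y = C_9 = 4862.
Stack-sortable permutations are exactly the 231-avoiding ones, counted by C_n; here n = 11. So Z = C_11 = 58786.
X + Y − Z = 742900 + 4862 − 58786 = 688976.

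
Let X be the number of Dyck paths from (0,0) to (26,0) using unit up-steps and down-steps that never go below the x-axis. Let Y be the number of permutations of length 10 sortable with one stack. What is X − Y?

726104

Paths of 13 up- and 13 down-steps that never dip below the axis are Dyck paths; their count is C_13. So X = C_13 = 742900.
By Knuth's characterisation, the stack-sortable permutations of length 10 are the 231-avoiders, numbering C_10. So Y = C_10 = 16796.
X − Y = 742900 − 16796 = 726104.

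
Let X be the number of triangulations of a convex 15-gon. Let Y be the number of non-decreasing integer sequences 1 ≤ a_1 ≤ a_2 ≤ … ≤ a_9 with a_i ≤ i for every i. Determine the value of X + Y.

747762

A convex 15-gon is triangulated into 13 triangles, and the number of such triangulations is the Catalan number C_{15−2} = C_13. So X = C_13 = 742900.
Weakly increasing sequences with a_i ≤ i biject with Dyck paths of semilength 9, so there are C_9. So Y = C_9 = 4862.
X + Y = 742900 + 4862 = 747762.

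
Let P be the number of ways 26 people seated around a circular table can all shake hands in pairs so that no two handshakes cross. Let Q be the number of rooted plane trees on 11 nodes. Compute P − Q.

With 26 = 2·13 people, non-crossing handshake pairings are non-crossing perfect matchings on a circle, counted by C_13. So P = C_13 = 742900.
Rooted ordered (plane) trees on m nodes have m−1 edges and are counted by C_{m−1}; m = 11 gives C_10. So Q = C_10 = 16796.
P − Q = 742900 − 16796 = 726104.

726104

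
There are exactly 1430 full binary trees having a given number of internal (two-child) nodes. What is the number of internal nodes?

8

Full binary trees with n internal nodes are counted by C_n, and C_8 = 1430.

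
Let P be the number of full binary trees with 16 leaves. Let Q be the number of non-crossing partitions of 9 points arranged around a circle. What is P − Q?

9689983

A full binary tree with L leaves has L−1 internal nodes and is counted by C_{L−1}; L = 16 gives C_15. So P = C_15 = 9694845.
The non-crossing partitions of [9] form a lattice of size C_9. So Q = C_9 = 4862.
P − Q = 9694845 − 4862 = 9689983.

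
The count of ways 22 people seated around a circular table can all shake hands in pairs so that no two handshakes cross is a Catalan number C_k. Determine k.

11

Non-crossing handshake pairings of 2n people are counted by C_n; 22 people gives n = 11.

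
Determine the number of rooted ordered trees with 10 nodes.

A rooted plane tree on 10 nodes has 9 edges, and such trees are counted by C_9.
C_9 = C_8 · 2(2·8+1)/(8+2) = 1430 · 34/10 = 4862.

4862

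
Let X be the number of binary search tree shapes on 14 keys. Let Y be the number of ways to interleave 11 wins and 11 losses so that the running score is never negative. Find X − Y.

Rooted binary trees with 14 nodes (each child slot possibly empty) number C_14. So X = C_14 = 2674440.
Reading a vote for the leader as '(' and for the other as ')' turns such a sequence into a balanced string of 11 pairs, so the count is C_11. So Y = C_11 = 58786.
X − Y = 2674440 − 58786 = 2615654.

2615654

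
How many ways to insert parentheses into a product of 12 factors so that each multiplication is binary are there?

Parenthesizations of m factors correspond to full binary trees with m leaves, counted by C_{m−1}; m = 12 gives C_11.
C_11 = C_10 · 2(2·10+1)/(10+2) = 16796 · 42/12 = 58786.

58786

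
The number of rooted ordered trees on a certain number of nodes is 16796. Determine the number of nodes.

Rooted ordered trees on m nodes are counted by C_{m−1}; 16796 = C_10.
So the index is 10, and the number of nodes is 10 + 1 = 11.

11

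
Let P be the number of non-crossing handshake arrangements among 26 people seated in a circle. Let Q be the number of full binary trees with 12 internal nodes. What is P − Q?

534888

With 26 = 2·13 people, non-crossing handshake pairings are non-crossing perfect matchings on a circle, counted by C_13. So P = C_13 = 742900.
The number of full binary trees on 12 internal nodes is the Catalan number C_12. So Q = C_12 = 208012.
P − Q = 742900 − 208012 = 534888.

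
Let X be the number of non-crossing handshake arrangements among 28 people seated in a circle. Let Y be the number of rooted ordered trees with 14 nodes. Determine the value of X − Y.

With 28 = 2·14 people, non-crossing handshake pairings are non-crossing perfect matchings on a circle, counted by C_14. So X = C_14 = 2674440.
Rooted ordered (plane) trees on m nodes have m−1 edges and are counted by C_{m−1}; m = 14 gives C_13. So Y = C_13 = 742900.
X − Y = 2674440 − 742900 = 1931540.

1931540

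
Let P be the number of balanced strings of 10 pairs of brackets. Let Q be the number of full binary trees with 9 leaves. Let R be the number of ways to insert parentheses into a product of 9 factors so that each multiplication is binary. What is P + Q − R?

A balanced arrangement of 10 bracket pairs is a Dyck word of semilength 10, so the count is C_10. So P = C_10 = 16796.
Full binary trees with 9 leaves have 9−1 = 8 internal nodes, so there are C_8 of them. So Q = C_8 = 1430.
Ways to associate a product of 9 factors correspond to binary trees on 9 leaves, so the count is C_8. So R = C_8 = 1430.
P + Q − R = 16796 + 1430 − 1430 = 16796.

16796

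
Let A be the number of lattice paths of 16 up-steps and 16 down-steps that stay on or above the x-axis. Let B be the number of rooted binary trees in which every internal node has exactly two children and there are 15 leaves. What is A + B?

Dyck paths of semilength n (length 2n) are counted by C_n; here n = 16. So A = C_16 = 35357670.
A full binary tree with L leaves has L−1 internal nodes and is counted by C_{L−1}; L = 15 gives C_14. So B = C_14 = 2674440.
A + B = 35357670 + 2674440 = 38032110.

38032110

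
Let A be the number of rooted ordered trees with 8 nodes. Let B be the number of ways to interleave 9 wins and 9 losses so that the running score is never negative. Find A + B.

Rooted ordered (plane) trees on m nodes have m−1 edges and are counted by C_{m−1}; m = 8 gives C_7. So A = C_7 = 429.
Reading a vote for the leader as '(' and for the other as ')' turns such a sequence into a balanced string of 9 pairs, so the count is C_9. So B = C_9 = 4862.
A + B = 429 + 4862 = 5291.

5291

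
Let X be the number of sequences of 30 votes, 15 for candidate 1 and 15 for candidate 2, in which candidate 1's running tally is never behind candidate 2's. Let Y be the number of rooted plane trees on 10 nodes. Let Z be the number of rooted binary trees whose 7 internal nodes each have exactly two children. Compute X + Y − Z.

9699278

Reading a vote for the leader as '(' and for the other as ')' turns such a sequence into a balanced string of 15 pairs, so the count is C_15. So X = C_15 = 9694845.
A rooted plane tree on 10 nodes has 9 edges, and such trees are counted by C_9. So Y = C_9 = 4862.
The number of full binary trees on 7 internal nodes is the Catalan number C_7. So Z = C_7 = 429.
X + Y − Z = 9694845 + 4862 − 429 = 9699278.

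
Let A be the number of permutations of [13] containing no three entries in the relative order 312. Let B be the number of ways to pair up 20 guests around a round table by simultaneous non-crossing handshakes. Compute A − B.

For any fixed pattern of length 3, the pattern-avoiding permutations of [13] number C_13. So A = C_13 = 742900.
With 20 = 2·10 people, non-crossing handshake pairings are non-crossing perfect matchings on a circle, counted by C_10. So B = C_10 = 16796.
A − B = 742900 − 16796 = 726104.

726104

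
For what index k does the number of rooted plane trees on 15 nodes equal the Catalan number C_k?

14

A rooted plane tree on 15 nodes has 14 edges, and such trees are counted by C_14.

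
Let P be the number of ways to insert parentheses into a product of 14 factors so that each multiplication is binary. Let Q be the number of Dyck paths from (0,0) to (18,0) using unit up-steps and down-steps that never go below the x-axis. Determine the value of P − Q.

738038

Parenthesizations of m factors correspond to full binary trees with m leaves, counted by C_{m−1}; m = 14 gives C_13. So P = C_13 = 742900.
Paths of 9 up- and 9 down-steps that never dip below the axis are Dyck paths; their count is C_9. So Q = C_9 = 4862.
P − Q = 742900 − 4862 = 738038.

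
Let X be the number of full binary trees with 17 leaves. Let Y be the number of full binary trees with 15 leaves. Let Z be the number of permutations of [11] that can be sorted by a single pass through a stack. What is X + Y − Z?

37973324

Full binary trees with 17 leaves have 17−1 = 16 internal nodes, so there are C_16 of them. So X = C_16 = 35357670.
Full binary trees with 15 leaves have 15−1 = 14 internal nodes, so there are C_14 of them. So Y = C_14 = 2674440.
By Knuth's characterisation, the stack-sortable permutations of length 11 are the 231-avoiders, numbering C_11. So Z = C_11 = 58786.
X + Y − Z = 35357670 + 2674440 − 58786 = 37973324.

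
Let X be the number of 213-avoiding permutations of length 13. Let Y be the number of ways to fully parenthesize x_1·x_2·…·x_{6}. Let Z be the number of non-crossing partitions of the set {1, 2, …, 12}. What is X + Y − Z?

534930

For any fixed pattern of length 3, the pattern-avoiding permutations of [13] number C_13. So X = C_13 = 742900.
Parenthesizations of m factors correspond to full binary trees with m leaves, counted by C_{m−1}; m = 6 gives C_5. So Y = C_5 = 42.
Non-crossing partitions of an n-element set are counted by C_n; here n = 12. So Z = C_12 = 208012.
X + Y − Z = 742900 + 42 − 208012 = 534930.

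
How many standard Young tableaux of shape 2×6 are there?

132

By the hook-length formula (or a Dyck-path bijection), SYT of shape 2×6 number C_6.
C_6 = C_5 · 2(2·5+1)/(5+2) = 42 · 22/7 = 132.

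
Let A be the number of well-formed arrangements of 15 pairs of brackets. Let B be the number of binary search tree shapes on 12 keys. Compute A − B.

9486833

Balanced strings of n pairs of brackets are counted by C_n; here n = 15. So A = C_15 = 9694845.
There are C_n binary search tree shapes on n keys; with n = 12 that is C_12. So B = C_12 = 208012.
A − B = 9694845 − 208012 = 9486833.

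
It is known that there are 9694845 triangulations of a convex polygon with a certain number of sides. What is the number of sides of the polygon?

Triangulations of a convex m-gon are counted by C_{m−2}, and C_15 = 9694845.
So m − 2 = 15, giving m = 17 sides.

17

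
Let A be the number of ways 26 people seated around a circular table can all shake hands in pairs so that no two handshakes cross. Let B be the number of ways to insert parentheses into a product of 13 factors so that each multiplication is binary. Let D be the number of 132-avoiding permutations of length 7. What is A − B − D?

534459

With 26 = 2·13 people, non-crossing handshake pairings are non-crossing perfect matchings on a circle, counted by C_13. So A = C_13 = 742900.
Bracketing 13 factors into binary products is counted by C_{13−1} = C_12. So B = C_12 = 208012.
For any fixed pattern of length 3, the pattern-avoiding permutations of [7] number C_7. So D = C_7 = 429.
A − B − D = 742900 − 208012 − 429 = 534459.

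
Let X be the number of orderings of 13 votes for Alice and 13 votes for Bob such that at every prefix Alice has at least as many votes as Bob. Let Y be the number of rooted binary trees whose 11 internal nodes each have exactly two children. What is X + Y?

801686

Ballot sequences with n votes each where one side never trails are Dyck words, counted by C_n; here n = 13. So X = C_13 = 742900.
The number of full binary trees on 11 internal nodes is the Catalan number C_11. So Y = C_11 = 58786.
X + Y = 742900 + 58786 = 801686.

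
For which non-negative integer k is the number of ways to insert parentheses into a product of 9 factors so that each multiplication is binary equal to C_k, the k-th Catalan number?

Ways to associate a product of 9 factors correspond to binary trees on 9 leaves, so the count is C_8.

8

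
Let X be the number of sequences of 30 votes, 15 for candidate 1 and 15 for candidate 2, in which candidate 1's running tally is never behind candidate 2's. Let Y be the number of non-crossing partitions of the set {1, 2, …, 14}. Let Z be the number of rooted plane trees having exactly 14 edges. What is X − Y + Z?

Ballot sequences with n votes each where one side never trails are Dyck words, counted by C_n; here n = 15. So X = C_15 = 9694845.
The non-crossing partitions of [14] form a lattice of size C_14. So Y = C_14 = 2674440.
A rooted plane tree with 14 edges has 15 nodes, and the count is C_14. So Z = C_14 = 2674440.
X − Y + Z = 9694845 − 2674440 + 2674440 = 9694845.

9694845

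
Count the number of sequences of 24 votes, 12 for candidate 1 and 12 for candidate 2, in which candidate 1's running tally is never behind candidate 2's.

Reading a vote for the leader as '(' and for the other as ')' turns such a sequence into a balanced string of 12 pairs, so the count is C_12.
C_12 = C(24,12)/13 = 2704156/13 = 208012.

208012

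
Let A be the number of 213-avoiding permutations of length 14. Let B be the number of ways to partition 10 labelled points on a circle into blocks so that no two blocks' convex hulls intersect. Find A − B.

2657644

For any fixed pattern of length 3, the pattern-avoiding permutations of [14] number C_14. So A = C_14 = 2674440.
Non-crossing partitions of an n-element set are counted by C_n; here n = 10. So B = C_10 = 16796.
A − B = 2674440 − 16796 = 2657644.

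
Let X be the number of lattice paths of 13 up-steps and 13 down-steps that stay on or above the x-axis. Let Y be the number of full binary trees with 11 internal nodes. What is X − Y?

A Dyck path with 13 up-steps and 13 down-steps has semilength 13, so there are C_13 of them. So X = C_13 = 742900.
The number of full binary trees on 11 internal nodes is the Catalan number C_11. So Y = C_11 = 58786.
X − Y = 742900 − 58786 = 684114.

684114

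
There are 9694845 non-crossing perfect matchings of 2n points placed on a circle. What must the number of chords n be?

Non-crossing pairings of 2n points on a circle are counted by C_n. Since C_15 = 9694845, the index is 15.

15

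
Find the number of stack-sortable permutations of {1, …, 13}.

By Knuth's characterisation, the stack-sortable permutations of length 13 are the 231-avoiders, numbering C_13.
C_13 = 742900.

742900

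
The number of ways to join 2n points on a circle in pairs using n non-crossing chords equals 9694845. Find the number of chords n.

15

Non-crossing pairings of 2n points on a circle are counted by C_n. Since C_15 = 9694845, the index is 15.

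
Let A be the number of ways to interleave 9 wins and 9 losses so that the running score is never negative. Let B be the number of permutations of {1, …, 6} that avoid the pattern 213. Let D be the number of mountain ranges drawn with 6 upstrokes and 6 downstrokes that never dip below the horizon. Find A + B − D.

4862

Reading a vote for the leader as '(' and for the other as ')' turns such a sequence into a balanced string of 9 pairs, so the count is C_9. So A = C_9 = 4862.
For any fixed pattern of length 3, the pattern-avoiding permutations of [6] number C_6. So B = C_6 = 132.
A Dyck path with 6 up-steps and 6 down-steps has semilength 6, so there are C_6 of them. So D = C_6 = 132.
A + B − D = 4862 + 132 − 132 = 4862.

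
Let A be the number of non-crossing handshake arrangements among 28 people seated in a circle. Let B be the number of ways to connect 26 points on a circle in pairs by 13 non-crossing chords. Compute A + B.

With 28 = 2·14 people, non-crossing handshake pairings are non-crossing perfect matchings on a circle, counted by C_14. So A = C_14 = 2674440.
Non-crossing perfect matchings of 2n points on a circle are counted by C_n; with 26 points, n = 13. So B = C_13 = 742900.
A + B = 2674440 + 742900 = 3417340.

3417340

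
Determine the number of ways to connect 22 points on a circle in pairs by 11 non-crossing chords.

Non-crossing perfect matchings of 2n points on a circle are counted by C_n; with 22 points, n = 11.
C_11 = C(22,11)/12 = 705432/12 = 58786.

58786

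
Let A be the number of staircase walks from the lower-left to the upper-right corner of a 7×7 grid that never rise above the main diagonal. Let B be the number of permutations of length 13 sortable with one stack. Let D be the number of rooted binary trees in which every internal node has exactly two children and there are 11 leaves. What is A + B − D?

726533

Sub-diagonal monotone paths from (0,0) to (7,7) biject with Dyck paths of semilength 7, giving C_7. So A = C_7 = 429.
By Knuth's characterisation, the stack-sortable permutations of length 13 are the 231-avoiders, numbering C_13. So B = C_13 = 742900.
Full binary trees with 11 leaves have 11−1 = 10 internal nodes, so there are C_10 of them. So D = C_10 = 16796.
A + B − D = 429 + 742900 − 16796 = 726533.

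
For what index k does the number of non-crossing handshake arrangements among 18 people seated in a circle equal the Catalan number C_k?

9

Non-crossing handshake pairings of 2n people are counted by C_n; 18 people gives n = 9.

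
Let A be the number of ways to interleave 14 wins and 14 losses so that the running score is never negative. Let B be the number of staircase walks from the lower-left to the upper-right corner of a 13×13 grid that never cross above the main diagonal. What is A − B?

1931540

Reading a vote for the leader as '(' and for the other as ')' turns such a sequence into a balanced string of 14 pairs, so the count is C_14. So A = C_14 = 2674440.
Sub-diagonal monotone paths from (0,0) to (13,13) biject with Dyck paths of semilength 13, giving C_13. So B = C_13 = 742900.
A − B = 2674440 − 742900 = 1931540.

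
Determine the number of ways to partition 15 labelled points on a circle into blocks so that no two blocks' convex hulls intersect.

The non-crossing partitions of [15] form a lattice of size C_15.
C_15 = 9694845.

9694845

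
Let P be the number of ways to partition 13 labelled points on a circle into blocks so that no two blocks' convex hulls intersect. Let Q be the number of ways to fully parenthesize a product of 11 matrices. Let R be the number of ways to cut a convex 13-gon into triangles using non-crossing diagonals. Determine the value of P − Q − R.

Non-crossing partitions of an n-element set are counted by C_n; here n = 13. So P = C_13 = 742900.
Bracketing 11 factors into binary products is counted by C_{11−1} = C_10. So Q = C_10 = 16796.
A convex 13-gon is triangulated into 11 triangles, and the number of such triangulations is the Catalan number C_{13−2} = C_11. So R = C_11 = 58786.
P − Q − R = 742900 − 16796 − 58786 = 667318.

667318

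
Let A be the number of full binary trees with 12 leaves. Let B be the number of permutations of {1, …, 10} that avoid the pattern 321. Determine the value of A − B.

A full binary tree with L leaves has L−1 internal nodes and is counted by C_{L−1}; L = 12 gives C_11. So A = C_11 = 58786.
For any fixed pattern of length 3, the pattern-avoiding permutations of [10] number C_10. So B = C_10 = 16796.
A − B = 58786 − 16796 = 41990.

41990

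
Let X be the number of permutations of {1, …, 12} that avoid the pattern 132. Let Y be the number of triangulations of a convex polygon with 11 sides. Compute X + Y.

Permutations of [n] avoiding any single length-3 pattern are counted by C_n; here n = 12. So X = C_12 = 208012.
Triangulations of a convex m-gon are counted by C_{m−2}; with m = 11 this is C_9. So Y = C_9 = 4862.
X + Y = 208012 + 4862 = 212874.

212874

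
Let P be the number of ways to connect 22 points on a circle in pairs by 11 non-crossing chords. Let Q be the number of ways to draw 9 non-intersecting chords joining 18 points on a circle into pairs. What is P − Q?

Non-crossing perfect matchings of 2n points on a circle are counted by C_n; with 22 points, n = 11. So P = C_11 = 58786.
Pairing 18 circle points by 9 non-crossing chords gives C_9 matchings. So Q = C_9 = 4862.
P − Q = 58786 − 4862 = 53924.

53924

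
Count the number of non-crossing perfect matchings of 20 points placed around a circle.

Pairing 20 circle points by 10 non-crossing chords gives C_10 matchings.
C_10 = C_9 · 2(2·9+1)/(9+2) = 4862 · 38/11 = 16796.

16796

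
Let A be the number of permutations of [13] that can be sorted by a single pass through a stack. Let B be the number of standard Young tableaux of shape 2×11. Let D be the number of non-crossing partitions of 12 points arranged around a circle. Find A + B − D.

593674

By Knuth's characterisation, the stack-sortable permutations of length 13 are the 231-avoiders, numbering C_13. So A = C_13 = 742900.
By the hook-length formula (or a Dyck-path bijection), SYT of shape 2×11 number C_11. So B = C_11 = 58786.
Non-crossing partitions of an n-element set are counted by C_n; here n = 12. So D = C_12 = 208012.
A + B − D = 742900 + 58786 − 208012 = 593674.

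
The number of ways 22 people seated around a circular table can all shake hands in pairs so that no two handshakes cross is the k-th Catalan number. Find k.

With 22 = 2·11 people, non-crossing handshake pairings are non-crossing perfect matchings on a circle, counted by C_11.

11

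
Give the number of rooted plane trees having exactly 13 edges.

742900

A rooted plane tree with 13 edges has 14 nodes, and the count is C_13.
C_13 = C(26,13)/14 = 10400600/14 = 742900.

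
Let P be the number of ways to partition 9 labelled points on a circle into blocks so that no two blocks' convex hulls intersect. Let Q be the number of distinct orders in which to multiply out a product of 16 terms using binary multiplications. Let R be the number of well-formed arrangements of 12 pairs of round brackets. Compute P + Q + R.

Non-crossing partitions of an n-element set are counted by C_n; here n = 9. So P = C_9 = 4862.
Ways to associate a product of 16 factors correspond to binary trees on 16 leaves, so the count is C_15. So Q = C_15 = 9694845.
With 12 pairs the number of balanced bracket strings is the Catalan number C_12. So R = C_12 = 208012.
P + Q + R = 4862 + 9694845 + 208012 = 9907719.

9907719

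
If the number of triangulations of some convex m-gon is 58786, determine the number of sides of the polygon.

Triangulations of a convex m-gon are counted by C_{m−2}, and C_11 = 58786.
So m − 2 = 11, giving m = 13 sides.

13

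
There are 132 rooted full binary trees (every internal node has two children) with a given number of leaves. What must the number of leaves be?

Full binary trees with L leaves are counted by C_{L−1}, and C_6 = 132.
So the index is 6, and the number of leaves is 6 + 1 = 7.

7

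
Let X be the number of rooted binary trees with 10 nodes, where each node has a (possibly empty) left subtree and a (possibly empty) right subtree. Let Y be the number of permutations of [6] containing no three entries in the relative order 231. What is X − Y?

There are C_n binary search tree shapes on n keys; with n = 10 that is C_10. So X = C_10 = 16796.
Permutations of [n] avoiding any single length-3 pattern are counted by C_n; here n = 6. So Y = C_6 = 132.
X − Y = 16796 − 132 = 16664.

16664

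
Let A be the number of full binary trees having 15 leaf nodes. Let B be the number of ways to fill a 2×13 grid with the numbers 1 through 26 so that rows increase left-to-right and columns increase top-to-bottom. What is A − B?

A full binary tree with L leaves has L−1 internal nodes and is counted by C_{L−1}; L = 15 gives C_14. So A = C_14 = 2674440.
Standard Young tableaux of shape 2×n are counted by C_n; here n = 13. So B = C_13 = 742900.
A − B = 2674440 − 742900 = 1931540.

1931540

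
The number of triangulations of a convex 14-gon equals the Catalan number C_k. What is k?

12

A convex 14-gon is triangulated into 12 triangles, and the number of such triangulations is the Catalan number C_{14−2} = C_12.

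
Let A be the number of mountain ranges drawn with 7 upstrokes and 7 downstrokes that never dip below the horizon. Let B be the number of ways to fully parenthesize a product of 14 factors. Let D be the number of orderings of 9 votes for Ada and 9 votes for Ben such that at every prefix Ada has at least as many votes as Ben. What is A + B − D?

738467

A Dyck path with 7 up-steps and 7 down-steps has semilength 7, so there are C_7 of them. So A = C_7 = 429.
Bracketing 14 factors into binary products is counted by C_{14−1} = C_13. So B = C_13 = 742900.
Reading a vote for the leader as '(' and for the other as ')' turns such a sequence into a balanced string of 9 pairs, so the count is C_9. So D = C_9 = 4862.
A + B − D = 429 + 742900 − 4862 = 738467.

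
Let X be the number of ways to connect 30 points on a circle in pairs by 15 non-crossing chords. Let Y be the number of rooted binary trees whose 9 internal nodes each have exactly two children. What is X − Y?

9689983

Pairing 30 circle points by 15 non-crossing chords gives C_15 matchings. So X = C_15 = 9694845.
Full binary trees with n internal nodes are counted by C_n; here n = 9. So Y = C_9 = 4862.
X − Y = 9694845 − 4862 = 9689983.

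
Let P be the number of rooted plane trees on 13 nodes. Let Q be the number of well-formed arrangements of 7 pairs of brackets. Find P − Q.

A rooted plane tree on 13 nodes has 12 edges, and such trees are counted by C_12. So P = C_12 = 208012.
A balanced arrangement of 7 bracket pairs is a Dyck word of semilength 7, so the count is C_7. So Q = C_7 = 429.
P − Q = 208012 − 429 = 207583.

207583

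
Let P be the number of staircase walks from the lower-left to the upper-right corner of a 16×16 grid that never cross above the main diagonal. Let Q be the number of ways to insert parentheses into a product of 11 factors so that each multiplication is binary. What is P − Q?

35340874

Sub-diagonal monotone paths from (0,0) to (16,16) biject with Dyck paths of semilength 16, giving C_16. So P = C_16 = 35357670.
Parenthesizations of m factors correspond to full binary trees with m leaves, counted by C_{m−1}; m = 11 gives C_10. So Q = C_10 = 16796.
P − Q = 35357670 − 16796 = 35340874.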